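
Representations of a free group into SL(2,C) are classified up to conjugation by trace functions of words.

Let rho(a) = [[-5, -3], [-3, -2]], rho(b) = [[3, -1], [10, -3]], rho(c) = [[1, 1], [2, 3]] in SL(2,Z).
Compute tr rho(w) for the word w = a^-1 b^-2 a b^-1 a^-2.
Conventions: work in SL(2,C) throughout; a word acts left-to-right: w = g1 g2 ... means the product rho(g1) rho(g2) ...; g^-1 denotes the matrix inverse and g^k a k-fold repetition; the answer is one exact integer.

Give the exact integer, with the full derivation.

rho(a^-1) = [[-2, 3], [3, -5]]
... * rho(b^-1) = [[-3, 1], [-10, 3]]  ->  [[-24, 7], [41, -12]]
... * rho(b^-1) = [[-3, 1], [-10, 3]]  ->  [[2, -3], [-3, 5]]
... * rho(a) = [[-5, -3], [-3, -2]]  ->  [[-1, 0], [0, -1]]
... * rho(b^-1) = [[-3, 1], [-10, 3]]  ->  [[3, -1], [10, -3]]
... * rho(a^-1) = [[-2, 3], [3, -5]]  ->  [[-9, 14], [-29, 45]]
... * rho(a^-1) = [[-2, 3], [3, -5]]  ->  [[60, -97], [193, -312]]
tr = 60 + -312 = -252

-252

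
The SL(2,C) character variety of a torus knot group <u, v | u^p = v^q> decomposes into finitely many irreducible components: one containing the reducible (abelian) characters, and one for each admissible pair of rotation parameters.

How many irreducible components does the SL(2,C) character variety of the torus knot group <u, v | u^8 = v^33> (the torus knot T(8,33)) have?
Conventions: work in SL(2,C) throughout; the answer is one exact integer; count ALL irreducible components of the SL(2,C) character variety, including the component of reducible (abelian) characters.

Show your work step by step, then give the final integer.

113

Gamma = < u, v | u^8 = v^33 > (torus knot T(8,33)); the central element u^8 = v^33 acts as +I or -I in any irreducible SL(2,C) representation.
So on each irreducible component the traces are pinned: tr(u) = 2*cos(pi*alpha/8) with 1 <= alpha <= 7, tr(v) = 2*cos(pi*beta/33) with 1 <= beta <= 32.
u^8 = (-1)^alpha I and v^33 = (-1)^beta I must agree, so alpha and beta have equal parity.
count pairs: odd alpha (4 choices) x odd beta (16), plus even alpha (3) x even beta (16): 4*16 + 3*16 = 112.
That is 112 components of irreducible characters, and with the reducible (abelian) component the total is 113.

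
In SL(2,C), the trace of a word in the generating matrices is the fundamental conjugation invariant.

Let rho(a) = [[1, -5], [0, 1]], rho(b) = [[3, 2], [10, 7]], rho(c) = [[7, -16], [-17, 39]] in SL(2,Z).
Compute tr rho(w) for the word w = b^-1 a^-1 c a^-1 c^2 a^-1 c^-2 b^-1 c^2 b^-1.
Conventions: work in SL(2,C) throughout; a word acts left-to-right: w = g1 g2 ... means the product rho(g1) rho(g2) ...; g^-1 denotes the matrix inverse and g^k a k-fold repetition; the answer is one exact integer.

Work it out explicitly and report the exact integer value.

234017984983335

rho(b^-1) = [[7, -2], [-10, 3]]
... * rho(a^-1) = [[1, 5], [0, 1]]  ->  [[7, 33], [-10, -47]]
... * rho(c) = [[7, -16], [-17, 39]]  ->  [[-512, 1175], [729, -1673]]
... * rho(a^-1) = [[1, 5], [0, 1]]  ->  [[-512, -1385], [729, 1972]]
... * rho(c) = [[7, -16], [-17, 39]]  ->  [[19961, -45823], [-28421, 65244]]
... * rho(c) = [[7, -16], [-17, 39]]  ->  [[918718, -2106473], [-1308095, 2999252]]
... * rho(a^-1) = [[1, 5], [0, 1]]  ->  [[918718, 2487117], [-1308095, -3541223]]
... * rho(c^-1) = [[39, 16], [17, 7]]  ->  [[78110991, 32109307], [-111216496, -45718081]]
... * rho(c^-1) = [[39, 16], [17, 7]]  ->  [[3592186868, 1474541005], [-5114650721, -2099490503]]
... * rho(b^-1) = [[7, -2], [-10, 3]]  ->  [[10399898026, -2760750721], [-14807650017, 3930829933]]
... * rho(c) = [[7, -16], [-17, 39]]  ->  [[119732048439, -274067646535], [-170477658980, 390224767659]]
... * rho(c) = [[7, -16], [-17, 39]]  ->  [[5497274330168, -12604350989889], [-7827164663063, 17946408482381]]
... * rho(b^-1) = [[7, -2], [-10, 3]]  ->  [[164524430210066, -48807601630003], [-234254237465251, 69493554773269]]
tr = 164524430210066 + 69493554773269 = 234017984983335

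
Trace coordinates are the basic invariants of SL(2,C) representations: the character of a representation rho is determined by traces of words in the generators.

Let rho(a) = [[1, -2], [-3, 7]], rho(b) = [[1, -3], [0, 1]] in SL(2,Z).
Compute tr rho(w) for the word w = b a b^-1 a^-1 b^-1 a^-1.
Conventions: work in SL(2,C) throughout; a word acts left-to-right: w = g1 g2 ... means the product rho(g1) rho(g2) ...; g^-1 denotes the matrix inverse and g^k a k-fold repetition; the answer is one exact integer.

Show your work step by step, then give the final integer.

rho(b) = [[1, -3], [0, 1]]
... * rho(a) = [[1, -2], [-3, 7]]  ->  [[10, -23], [-3, 7]]
... * rho(b^-1) = [[1, 3], [0, 1]]  ->  [[10, 7], [-3, -2]]
... * rho(a^-1) = [[7, 2], [3, 1]]  ->  [[91, 27], [-27, -8]]
... * rho(b^-1) = [[1, 3], [0, 1]]  ->  [[91, 300], [-27, -89]]
... * rho(a^-1) = [[7, 2], [3, 1]]  ->  [[1537, 482], [-456, -143]]
tr = 1537 + -143 = 1394

1394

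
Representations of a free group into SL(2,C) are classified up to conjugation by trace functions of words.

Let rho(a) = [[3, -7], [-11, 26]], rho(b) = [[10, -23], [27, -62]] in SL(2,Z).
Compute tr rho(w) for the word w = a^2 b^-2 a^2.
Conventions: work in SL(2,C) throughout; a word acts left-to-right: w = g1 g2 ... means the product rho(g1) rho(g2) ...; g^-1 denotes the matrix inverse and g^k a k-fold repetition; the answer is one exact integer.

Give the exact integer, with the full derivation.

rho(a) = [[3, -7], [-11, 26]]
... * rho(a) = [[3, -7], [-11, 26]]  ->  [[86, -203], [-319, 753]]
... * rho(b^-1) = [[-62, 23], [-27, 10]]  ->  [[149, -52], [-553, 193]]
... * rho(b^-1) = [[-62, 23], [-27, 10]]  ->  [[-7834, 2907], [29075, -10789]]
... * rho(a) = [[3, -7], [-11, 26]]  ->  [[-55479, 130420], [205904, -484039]]
... * rho(a) = [[3, -7], [-11, 26]]  ->  [[-1601057, 3779273], [5942141, -14026342]]
tr = -1601057 + -14026342 = -15627399

-15627399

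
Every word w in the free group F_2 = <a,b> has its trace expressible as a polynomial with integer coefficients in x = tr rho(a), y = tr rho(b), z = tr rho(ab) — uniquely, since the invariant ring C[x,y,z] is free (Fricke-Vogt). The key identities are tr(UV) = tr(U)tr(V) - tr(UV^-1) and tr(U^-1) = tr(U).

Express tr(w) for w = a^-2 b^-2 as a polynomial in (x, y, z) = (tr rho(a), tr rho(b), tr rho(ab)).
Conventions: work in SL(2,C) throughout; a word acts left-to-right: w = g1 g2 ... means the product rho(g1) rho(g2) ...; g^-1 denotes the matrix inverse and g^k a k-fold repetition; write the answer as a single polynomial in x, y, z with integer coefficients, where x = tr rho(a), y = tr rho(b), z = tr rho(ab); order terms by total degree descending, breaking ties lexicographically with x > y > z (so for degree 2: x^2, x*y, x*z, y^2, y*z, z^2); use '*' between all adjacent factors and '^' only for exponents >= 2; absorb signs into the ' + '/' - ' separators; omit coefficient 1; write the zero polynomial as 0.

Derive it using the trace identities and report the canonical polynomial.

trace(a^-1) = trace(a) = x
reduce: trace(a^-2) = trace(a^-1) trace(a) - trace(1)   [inverse elimination on a] = x^2 - 2
trace(a^-1 b) = trace(b) trace(a) - trace(b a)   [inverse elimination on a] = x*y - z
so trace(a^-2 b) = trace(a^-1 b) trace(a) - trace(a^-1 b a)   [inverse elimination on a] = x^2*y - x*z - y
trace(b^-1 a^-2) = trace(a^-2) trace(b) - trace(a^-2 b)   [inverse elimination on b] = x*z - y
so trace(a^-2 b^-2) = trace(b^-1 a^-2) trace(b) - trace(b^-1 a^-2 b)   [inverse elimination on b] = x*y*z - x^2 - y^2 + 2

x*y*z - x^2 - y^2 + 2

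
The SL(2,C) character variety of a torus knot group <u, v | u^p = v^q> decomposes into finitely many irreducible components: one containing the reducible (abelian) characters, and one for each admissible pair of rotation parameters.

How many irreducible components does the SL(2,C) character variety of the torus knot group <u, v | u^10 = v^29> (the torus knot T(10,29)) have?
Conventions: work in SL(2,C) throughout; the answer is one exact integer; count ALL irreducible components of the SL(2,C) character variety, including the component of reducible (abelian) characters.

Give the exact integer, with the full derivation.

In the torus knot group T(10,29), u^10 = v^29 is central, so an irreducible representation sends it to +I or -I (Schur).
This locks tr(u) to 2*cos(pi*alpha/10), alpha in 1..9, and tr(v) to 2*cos(pi*beta/29), beta in 1..28, on each component of irreducible characters.
Consistency of u^10 = (-1)^alpha I with v^29 = (-1)^beta I forces alpha = beta (mod 2).
Counting: 5 odd alphas x 14 odd betas + 4 even alphas x 14 even betas = 70 + 56 = 126.
components with irreducible characters: 126; plus the single component of reducible (abelian) characters: total 127.

127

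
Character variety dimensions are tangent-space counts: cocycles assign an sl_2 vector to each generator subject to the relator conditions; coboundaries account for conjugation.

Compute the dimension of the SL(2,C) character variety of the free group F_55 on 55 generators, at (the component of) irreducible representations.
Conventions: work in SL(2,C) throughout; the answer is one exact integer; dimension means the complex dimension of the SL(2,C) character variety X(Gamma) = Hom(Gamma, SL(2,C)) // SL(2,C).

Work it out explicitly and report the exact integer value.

Gamma = F_55 has 55 generators and no relators.
Z^1(Gamma, Ad rho) = (sl_2)^55: a cocycle is a free choice of one sl_2 vector per generator, so dim Z^1 = 3*55 = 165.
dim B^1 = 3: the coboundary map is injective because an irreducible image has centralizer 0 in sl_2.
dim X = dim H^1 = dim Z^1 - dim B^1 = 165 - 3 = 162.

162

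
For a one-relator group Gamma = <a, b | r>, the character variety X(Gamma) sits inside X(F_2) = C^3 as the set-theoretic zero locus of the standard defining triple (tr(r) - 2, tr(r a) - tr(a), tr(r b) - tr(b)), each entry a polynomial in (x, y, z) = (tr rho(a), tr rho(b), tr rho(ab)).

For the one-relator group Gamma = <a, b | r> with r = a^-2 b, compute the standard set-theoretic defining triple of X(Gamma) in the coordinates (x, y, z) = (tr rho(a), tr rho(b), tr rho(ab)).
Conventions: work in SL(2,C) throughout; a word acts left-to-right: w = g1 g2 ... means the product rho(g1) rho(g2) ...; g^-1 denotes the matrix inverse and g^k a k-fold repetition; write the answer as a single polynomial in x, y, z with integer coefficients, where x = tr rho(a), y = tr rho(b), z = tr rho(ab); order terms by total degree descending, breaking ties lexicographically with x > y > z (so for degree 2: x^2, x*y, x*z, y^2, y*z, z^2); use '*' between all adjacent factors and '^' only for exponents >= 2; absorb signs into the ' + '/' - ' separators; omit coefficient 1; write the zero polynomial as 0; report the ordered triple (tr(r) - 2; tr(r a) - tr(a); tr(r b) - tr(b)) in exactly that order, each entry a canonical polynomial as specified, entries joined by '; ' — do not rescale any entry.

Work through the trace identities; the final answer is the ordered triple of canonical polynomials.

so tr(a^-1 b) = tr(b)*tr(a) - tr(b a) = x*y - z
tr(a^-2 b) = tr(a^-1 b)*tr(a) - tr(a^-1 b a) = x^2*y - x*z - y
so tr(b^2) = tr(b)*tr(b) - tr(1) = y^2 - 2
tr(b^2 a) = tr(b)*tr(a b) - tr(a) = y*z - x
reduce: tr(a^-1 b^2) = tr(b^2)*tr(a) - tr(b^2 a) = x*y^2 - y*z - x
tr(a^-2 b^2) = tr(a^-1 b^2)*tr(a) - tr(a^-1 b^2 a) = x^2*y^2 - x*y*z - x^2 - y^2 + 2
assemble the triple (tr(r) - 2; tr(r a) - x; tr(r b) - y)

x^2*y - x*z - y - 2; x*y - x - z; x^2*y^2 - x*y*z - x^2 - y^2 - y + 2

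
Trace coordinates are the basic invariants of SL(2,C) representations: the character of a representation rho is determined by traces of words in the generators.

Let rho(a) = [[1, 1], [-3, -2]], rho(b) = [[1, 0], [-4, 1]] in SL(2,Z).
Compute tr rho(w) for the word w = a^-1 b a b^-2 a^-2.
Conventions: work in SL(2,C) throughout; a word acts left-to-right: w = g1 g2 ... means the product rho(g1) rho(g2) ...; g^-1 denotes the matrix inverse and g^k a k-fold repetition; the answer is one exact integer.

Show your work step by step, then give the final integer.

3

rho(a^-1) = [[-2, -1], [3, 1]]
... * rho(b) = [[1, 0], [-4, 1]]  ->  [[2, -1], [-1, 1]]
... * rho(a) = [[1, 1], [-3, -2]]  ->  [[5, 4], [-4, -3]]
... * rho(b^-1) = [[1, 0], [4, 1]]  ->  [[21, 4], [-16, -3]]
... * rho(b^-1) = [[1, 0], [4, 1]]  ->  [[37, 4], [-28, -3]]
... * rho(a^-1) = [[-2, -1], [3, 1]]  ->  [[-62, -33], [47, 25]]
... * rho(a^-1) = [[-2, -1], [3, 1]]  ->  [[25, 29], [-19, -22]]
tr = 25 + -22 = 3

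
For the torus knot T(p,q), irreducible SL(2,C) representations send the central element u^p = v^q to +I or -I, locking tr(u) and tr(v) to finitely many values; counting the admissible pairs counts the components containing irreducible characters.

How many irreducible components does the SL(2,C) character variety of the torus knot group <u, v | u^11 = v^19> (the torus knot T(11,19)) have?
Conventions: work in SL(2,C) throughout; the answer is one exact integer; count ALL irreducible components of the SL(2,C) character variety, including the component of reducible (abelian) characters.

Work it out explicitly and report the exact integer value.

For T(11,19): irreducibility forces the central element u^11 = v^19 to one of +I, -I.
So on each irreducible component the traces are pinned: tr(u) = 2*cos(pi*alpha/11) with 1 <= alpha <= 10, tr(v) = 2*cos(pi*beta/19) with 1 <= beta <= 18.
u^11 = (-1)^alpha I and v^19 = (-1)^beta I must agree, so alpha and beta have equal parity.
Enumerate parity-matched pairs: 5*9 odd-odd plus 5*9 even-even gives 90.
components with irreducible characters: 90; plus the single component of reducible (abelian) characters: total 91.

91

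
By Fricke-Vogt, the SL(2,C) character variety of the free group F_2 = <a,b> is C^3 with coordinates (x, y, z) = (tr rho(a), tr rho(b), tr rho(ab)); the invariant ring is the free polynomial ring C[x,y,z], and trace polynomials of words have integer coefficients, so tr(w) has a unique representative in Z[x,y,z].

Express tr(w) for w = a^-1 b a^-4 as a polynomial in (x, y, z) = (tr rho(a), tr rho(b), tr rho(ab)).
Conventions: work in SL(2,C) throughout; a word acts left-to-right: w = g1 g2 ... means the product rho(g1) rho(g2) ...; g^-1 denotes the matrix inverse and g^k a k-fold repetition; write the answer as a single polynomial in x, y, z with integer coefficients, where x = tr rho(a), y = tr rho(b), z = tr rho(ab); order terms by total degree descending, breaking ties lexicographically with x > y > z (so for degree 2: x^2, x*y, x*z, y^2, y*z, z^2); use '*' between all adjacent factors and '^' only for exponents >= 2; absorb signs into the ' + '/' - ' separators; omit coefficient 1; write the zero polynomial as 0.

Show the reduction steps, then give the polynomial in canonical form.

x^5*y - x^4*z - 4*x^3*y + 3*x^2*z + 3*x*y - z

use: tr(a^-1 b) = tr(b) * tr(a) - tr(b a) = x*y - z
use: tr(a^-2 b) = tr(a^-1 b) * tr(a) - tr(a^-1 b a) = x^2*y - x*z - y
use: tr(a^-1 b a^-2) = tr(a^-2 b) * tr(a) - tr(a^-2 b a) = x^3*y - x^2*z - 2*x*y + z
tr(b a^-4) = tr(a^-1 b a^-2) * tr(a) - tr(a^-1 b a^-1) = x^4*y - x^3*z - 3*x^2*y + 2*x*z + y
tr(a^-1 b a^-4) = tr(b a^-4) * tr(a) - tr(b a^-3) = x^5*y - x^4*z - 4*x^3*y + 3*x^2*z + 3*x*y - z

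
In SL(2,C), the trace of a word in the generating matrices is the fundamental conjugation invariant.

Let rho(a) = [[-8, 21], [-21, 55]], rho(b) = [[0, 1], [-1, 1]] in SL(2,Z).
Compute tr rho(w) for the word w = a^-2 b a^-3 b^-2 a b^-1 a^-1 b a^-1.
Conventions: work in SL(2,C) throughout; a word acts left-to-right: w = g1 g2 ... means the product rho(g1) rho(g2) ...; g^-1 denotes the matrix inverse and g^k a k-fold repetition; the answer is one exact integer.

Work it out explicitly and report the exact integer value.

rho(a^-1) = [[55, -21], [21, -8]]
... * rho(a^-1) = [[55, -21], [21, -8]]  ->  [[2584, -987], [987, -377]]
... * rho(b) = [[0, 1], [-1, 1]]  ->  [[987, 1597], [377, 610]]
... * rho(a^-1) = [[55, -21], [21, -8]]  ->  [[87822, -33503], [33545, -12797]]
... * rho(a^-1) = [[55, -21], [21, -8]]  ->  [[4126647, -1576238], [1576238, -602069]]
... * rho(a^-1) = [[55, -21], [21, -8]]  ->  [[193864587, -74049683], [74049641, -28284446]]
... * rho(b^-1) = [[1, -1], [1, 0]]  ->  [[119814904, -193864587], [45765195, -74049641]]
... * rho(b^-1) = [[1, -1], [1, 0]]  ->  [[-74049683, -119814904], [-28284446, -45765195]]
... * rho(a) = [[-8, 21], [-21, 55]]  ->  [[3108510448, -8144863063], [1187344663, -3111059091]]
... * rho(b^-1) = [[1, -1], [1, 0]]  ->  [[-5036352615, -3108510448], [-1923714428, -1187344663]]
... * rho(a^-1) = [[55, -21], [21, -8]]  ->  [[-342278113233, 130631488499], [-130738531463, 49896760292]]
... * rho(b) = [[0, 1], [-1, 1]]  ->  [[-130631488499, -211646624734], [-49896760292, -80841771171]]
... * rho(a^-1) = [[55, -21], [21, -8]]  ->  [[-11629310986859, 4436434256351], [-4441999010651, 1694566135500]]
tr = -11629310986859 + 1694566135500 = -9934744851359

-9934744851359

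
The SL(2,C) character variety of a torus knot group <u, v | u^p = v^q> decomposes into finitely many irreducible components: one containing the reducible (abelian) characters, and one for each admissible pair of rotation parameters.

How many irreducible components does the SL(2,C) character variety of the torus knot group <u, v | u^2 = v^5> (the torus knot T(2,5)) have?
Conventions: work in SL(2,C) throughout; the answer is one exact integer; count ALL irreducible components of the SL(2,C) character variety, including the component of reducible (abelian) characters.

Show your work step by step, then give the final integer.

3

Gamma = < u, v | u^2 = v^5 > (torus knot T(2,5)); the central element u^2 = v^5 acts as +I or -I in any irreducible SL(2,C) representation.
So on each irreducible component the traces are pinned: tr(u) = 2*cos(pi*alpha/2) with 1 <= alpha <= 1, tr(v) = 2*cos(pi*beta/5) with 1 <= beta <= 4.
u^2 = (-1)^alpha I and v^5 = (-1)^beta I must agree, so alpha and beta have equal parity.
Enumerate parity-matched pairs: 1*2 odd-odd plus 0*2 even-even gives 2.
components with irreducible characters: 2; plus the single component of reducible (abelian) characters: total 3.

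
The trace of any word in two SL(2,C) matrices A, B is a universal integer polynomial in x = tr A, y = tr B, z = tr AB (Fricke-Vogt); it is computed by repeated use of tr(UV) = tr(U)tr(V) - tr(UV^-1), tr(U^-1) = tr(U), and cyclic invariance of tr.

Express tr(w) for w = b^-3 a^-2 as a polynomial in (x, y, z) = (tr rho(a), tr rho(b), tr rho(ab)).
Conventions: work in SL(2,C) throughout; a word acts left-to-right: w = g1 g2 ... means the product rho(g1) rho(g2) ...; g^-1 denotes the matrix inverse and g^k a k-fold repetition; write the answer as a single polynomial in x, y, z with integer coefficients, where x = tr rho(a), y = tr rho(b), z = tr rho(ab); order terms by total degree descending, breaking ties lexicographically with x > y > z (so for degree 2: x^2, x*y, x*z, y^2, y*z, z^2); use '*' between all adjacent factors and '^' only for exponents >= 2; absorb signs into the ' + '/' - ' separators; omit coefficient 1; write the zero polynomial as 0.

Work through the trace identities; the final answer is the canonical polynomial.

x*y^2*z - x^2*y - y^3 - x*z + 3*y

reduce: tr(a^-1) = tr(a) = x
tr(a^-2) = tr(a^-1) * tr(a) - tr(1) = x^2 - 2
reduce: tr(b a^-1) = tr(b) * tr(a) - tr(b a) = x*y - z
reduce: tr(a^-2 b) = tr(b a^-1) * tr(a) - tr(b) = x^2*y - x*z - y
tr(a^-2 b^-1) = tr(a^-2) * tr(b) - tr(a^-2 b) = x*z - y
tr(b^-1 a^-2 b^-1) = tr(a^-2 b^-1) * tr(b) - tr(a^-2) = x*y*z - x^2 - y^2 + 2
tr(b^-3 a^-2) = tr(b^-1 a^-2 b^-1) * tr(b) - tr(b^-1 a^-2) = x*y^2*z - x^2*y - y^3 - x*z + 3*y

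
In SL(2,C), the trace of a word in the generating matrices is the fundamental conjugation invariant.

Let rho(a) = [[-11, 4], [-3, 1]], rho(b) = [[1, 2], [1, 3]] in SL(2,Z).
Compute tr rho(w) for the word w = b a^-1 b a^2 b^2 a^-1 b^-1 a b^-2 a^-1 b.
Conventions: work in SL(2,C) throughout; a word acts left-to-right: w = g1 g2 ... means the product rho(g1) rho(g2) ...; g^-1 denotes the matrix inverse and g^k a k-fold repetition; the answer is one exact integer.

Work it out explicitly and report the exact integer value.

630928202

rho(b) = [[1, 2], [1, 3]]
... * rho(a^-1) = [[1, -4], [3, -11]]  ->  [[7, -26], [10, -37]]
... * rho(b) = [[1, 2], [1, 3]]  ->  [[-19, -64], [-27, -91]]
... * rho(a) = [[-11, 4], [-3, 1]]  ->  [[401, -140], [570, -199]]
... * rho(a) = [[-11, 4], [-3, 1]]  ->  [[-3991, 1464], [-5673, 2081]]
... * rho(b) = [[1, 2], [1, 3]]  ->  [[-2527, -3590], [-3592, -5103]]
... * rho(b) = [[1, 2], [1, 3]]  ->  [[-6117, -15824], [-8695, -22493]]
... * rho(a^-1) = [[1, -4], [3, -11]]  ->  [[-53589, 198532], [-76174, 282203]]
... * rho(b^-1) = [[3, -2], [-1, 1]]  ->  [[-359299, 305710], [-510725, 434551]]
... * rho(a) = [[-11, 4], [-3, 1]]  ->  [[3035159, -1131486], [4314322, -1608349]]
... * rho(b^-1) = [[3, -2], [-1, 1]]  ->  [[10236963, -7201804], [14551315, -10236993]]
... * rho(b^-1) = [[3, -2], [-1, 1]]  ->  [[37912693, -27675730], [53890938, -39339623]]
... * rho(a^-1) = [[1, -4], [3, -11]]  ->  [[-45114497, 152782258], [-64127931, 217172101]]
... * rho(b) = [[1, 2], [1, 3]]  ->  [[107667761, 368117780], [153044170, 523260441]]
tr = 107667761 + 523260441 = 630928202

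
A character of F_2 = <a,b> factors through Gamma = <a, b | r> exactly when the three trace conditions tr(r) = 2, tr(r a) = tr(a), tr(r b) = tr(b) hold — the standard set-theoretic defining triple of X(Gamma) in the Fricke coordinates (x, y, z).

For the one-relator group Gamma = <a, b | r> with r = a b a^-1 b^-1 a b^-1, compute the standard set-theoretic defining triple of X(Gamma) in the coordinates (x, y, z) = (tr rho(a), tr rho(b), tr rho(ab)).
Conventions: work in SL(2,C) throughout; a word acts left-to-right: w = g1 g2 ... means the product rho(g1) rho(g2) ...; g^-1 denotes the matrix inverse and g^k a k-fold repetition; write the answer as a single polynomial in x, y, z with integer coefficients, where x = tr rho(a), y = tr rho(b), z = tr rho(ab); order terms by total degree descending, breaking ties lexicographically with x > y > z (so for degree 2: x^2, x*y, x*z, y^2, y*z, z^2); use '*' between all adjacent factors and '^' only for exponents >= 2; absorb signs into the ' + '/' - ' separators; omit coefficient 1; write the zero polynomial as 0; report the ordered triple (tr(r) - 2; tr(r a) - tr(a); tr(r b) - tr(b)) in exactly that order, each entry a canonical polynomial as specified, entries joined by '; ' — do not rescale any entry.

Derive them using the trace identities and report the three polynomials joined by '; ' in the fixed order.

and trace(a^2) = trace(a) trace(a) - trace(1)   [square of a] = x^2 - 2
next, trace(a^2 b) = trace(a) trace(b a) - trace(b)   [square of a] = x*z - y
trace(a b^-1 a) = trace(a^2) trace(b) - trace(a^2 b)   [inverse elimination on b] = x^2*y - x*z - y
trace(a b a^2) = trace(a) trace(a b a) - trace(a b)   [square of a] = x^2*z - x*y - z
trace(b a b a) = trace(b a) trace(b a) - trace(1)   [split at a repeated b] = z^2 - 2
trace(b a b) = trace(b) trace(a b) - trace(a)   [square of b] = y*z - x
trace(a b a^2 b) = trace(a) trace(b a b a) - trace(b a b)   [square of a] = x*z^2 - y*z - x
and trace(a b^-1 a b a) = trace(a b a^2) trace(b) - trace(a b a^2 b)   [inverse elimination on b] = x^2*y*z - x*y^2 - x*z^2 + x
trace(a b a b a b) = trace(a b) trace(a b a b) - trace(a^-1 b^-1)   [split at a repeated a] = z^3 - 3*z
trace(a b^-1 a b a b) = trace(a b a b a) trace(b) - trace(a b a b a b)   [inverse elimination on b] = x*y*z^2 - y^2*z - z^3 - x*y + 3*z
trace(b^-1 a b^-1 a b a) = trace(a b^-1 a b a) trace(b) - trace(a b^-1 a b a b)   [inverse elimination on b] = x^2*y^2*z - x*y^3 - 2*x*y*z^2 + y^2*z + z^3 + 2*x*y - 3*z
and trace(a b a^-1 b^-1 a b^-1) = trace(b^-1 a b^-1 a b) trace(a) - trace(b^-1 a b^-1 a b a)   [inverse elimination on a] = -x^2*y^2*z + x^3*y + x*y^3 + 2*x*y*z^2 - x^2*z - y^2*z - z^3 - 3*x*y + 3*z
next, trace(a^3) = trace(a) trace(a^2) - trace(a)  (reduce the a square) = x^3 - 3*x
and trace(a^3 b a) = trace(a) trace(a b a^2) - trace(a b a)  (reduce the a square) = x^3*z - x^2*y - 2*x*z + y
and trace(a^3 b a b) = trace(a) trace(a b a b a) - trace(a b a b)  (reduce the a square) = x^2*z^2 - x*y*z - x^2 - z^2 + 2
trace(b^-1 a^3 b a) = trace(a^3 b a) trace(b) - trace(a^3 b a b)  (eliminate b^-1) = x^3*y*z - x^2*y^2 - x^2*z^2 - x*y*z + x^2 + y^2 + z^2 - 2
trace(a^2 b a^-1 b^-1 a) = trace(b^-1 a^3 b) trace(a) - trace(b^-1 a^3 b a)  (eliminate a^-1) = -x^3*y*z + x^4 + x^2*y^2 + x^2*z^2 + x*y*z - 4*x^2 - y^2 - z^2 + 2
next, trace(b^2) = trace(b) trace(b) - trace(1)  (reduce the b square) = y^2 - 2
and trace(b a^2 b) = trace(a) trace(b^2 a) - trace(b^2)  (reduce the a square) = x*y*z - x^2 - y^2 + 2
trace(b a b a^2 b) = trace(b) trace(a b a^2 b) - trace(a b a^2)  (reduce the b square) = x*y*z^2 - x^2*z - y^2*z + z
next, trace(b a b a b) = trace(b) trace(a b a b) - trace(a b a)  (reduce the b square) = y*z^2 - x*z - y
trace(b a b a^2 b a) = trace(a) trace(b a b a b a) - trace(b a b a b)  (reduce the a square) = x*z^3 - y*z^2 - 2*x*z + y
next, trace(a b a^2 b a^-1 b) = trace(b a b a^2 b) trace(a) - trace(b a b a^2 b a)  (eliminate a^-1) = x^2*y*z^2 - x^3*z - x*y^2*z - x*z^3 + y*z^2 + 3*x*z - y
trace(a^2 b a^-1 b^-1 a b) = trace(a b a^2 b a^-1) trace(b) - trace(a b a^2 b a^-1 b)  (eliminate b^-1) = -x^2*y*z^2 + x^3*z + 2*x*y^2*z + x*z^3 - x^2*y - y^3 - y*z^2 - 3*x*z + 3*y
next, trace(a b a^-1 b^-1 a b^-1 a) = trace(a^2 b a^-1 b^-1 a) trace(b) - trace(a^2 b a^-1 b^-1 a b)  (eliminate b^-1) = -x^3*y^2*z + x^4*y + x^2*y^3 + 2*x^2*y*z^2 - x^3*z - x*y^2*z - x*z^3 - 3*x^2*y + 3*x*z - y
next, trace(a^2 b a^-1 b) = trace(b a^2 b) trace(a) - trace(b a^2 b a)  (eliminate a^-1) = x^2*y*z - x^3 - x*y^2 - x*z^2 + y*z + 3*x
and trace(a b a^-1 b^-1 a) = trace(a^2 b a^-1) trace(b) - trace(a^2 b a^-1 b)  (eliminate b^-1) = -x^2*y*z + x^3 + x*y^2 + x*z^2 - 3*x
assemble the triple (trace(r) - 2; trace(r a) - x; trace(r b) - y)

-x^2*y^2*z + x^3*y + x*y^3 + 2*x*y*z^2 - x^2*z - y^2*z - z^3 - 3*x*y + 3*z - 2; -x^3*y^2*z + x^4*y + x^2*y^3 + 2*x^2*y*z^2 - x^3*z - x*y^2*z - x*z^3 - 3*x^2*y + 3*x*z - x - y; -x^2*y*z + x^3 + x*y^2 + x*z^2 - 3*x - y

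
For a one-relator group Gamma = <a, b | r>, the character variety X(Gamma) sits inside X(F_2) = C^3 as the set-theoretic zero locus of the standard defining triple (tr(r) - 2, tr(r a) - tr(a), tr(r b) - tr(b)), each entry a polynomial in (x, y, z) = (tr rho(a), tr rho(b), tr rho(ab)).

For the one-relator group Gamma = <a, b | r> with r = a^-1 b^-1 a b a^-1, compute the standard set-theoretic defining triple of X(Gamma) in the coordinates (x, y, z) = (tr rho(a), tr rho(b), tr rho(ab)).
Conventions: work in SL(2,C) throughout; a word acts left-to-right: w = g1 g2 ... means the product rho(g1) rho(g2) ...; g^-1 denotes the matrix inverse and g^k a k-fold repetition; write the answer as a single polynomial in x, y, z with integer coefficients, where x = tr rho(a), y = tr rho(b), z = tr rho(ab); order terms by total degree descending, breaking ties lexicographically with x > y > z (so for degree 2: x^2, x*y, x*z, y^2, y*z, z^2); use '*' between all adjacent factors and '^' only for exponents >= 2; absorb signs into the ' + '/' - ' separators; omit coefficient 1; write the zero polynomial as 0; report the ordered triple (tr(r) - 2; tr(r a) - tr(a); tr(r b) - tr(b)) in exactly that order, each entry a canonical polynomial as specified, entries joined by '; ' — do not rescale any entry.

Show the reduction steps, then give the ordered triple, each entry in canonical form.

-x^2*y*z + x^3 + x*y^2 + x*z^2 - 3*x - 2; -x*y*z + x^2 + y^2 + z^2 - x - 2; -x^2*y^2*z + x^3*y + x*y^3 + 2*x*y*z^2 - x^2*z - y^2*z - z^3 - 3*x*y - y + 3*z

trace(b a b) = trace(b) * trace(a b) - trace(a) = y*z - x
trace(b a b a) = trace(a b) * trace(a b) - trace(1) = z^2 - 2
reduce: trace(a b a^-1 b) = trace(b a b) * trace(a) - trace(b a b a) = x*y*z - x^2 - z^2 + 2
trace(a^-1 b^-1 a b) = trace(a b a^-1) * trace(b) - trace(a b a^-1 b) = -x*y*z + x^2 + y^2 + z^2 - 2
so trace(a^-1 b^-1 a b a^-1) = trace(a^-1 b^-1 a b) * trace(a) - trace(a^-1 b^-1 a b a) = -x^2*y*z + x^3 + x*y^2 + x*z^2 - 3*x
trace(b^2) = trace(b) * trace(b) - trace(1)   [square of b] = y^2 - 2
so trace(b a^2 b) = trace(a) * trace(b^2 a) - trace(b^2)   [square of a] = x*y*z - x^2 - y^2 + 2
so trace(b a^2 b a) = trace(a) * trace(b a b a) - trace(b a b)   [square of a] = x*z^2 - y*z - x
reduce: trace(a b a^-1 b a) = trace(b a^2 b) * trace(a) - trace(b a^2 b a)   [inverse elimination on a] = x^2*y*z - x^3 - x*y^2 - x*z^2 + y*z + 3*x
trace(a b a) = trace(a) * trace(b a) - trace(b)   [square of a] = x*z - y
reduce: trace(b a b a b) = trace(b) * trace(a b a b) - trace(a b a)   [square of b] = y*z^2 - x*z - y
trace(b a b a b a) = trace(b a) * trace(b a b a) - trace(b^-1 a^-1)   [split at a repeated b] = z^3 - 3*z
trace(a b a^-1 b a b) = trace(b a b a b) * trace(a) - trace(b a b a b a)   [inverse elimination on a] = x*y*z^2 - x^2*z - z^3 - x*y + 3*z
so trace(b^-1 a b a^-1 b a) = trace(a b a^-1 b a) * trace(b) - trace(a b a^-1 b a b)   [inverse elimination on b] = x^2*y^2*z - x^3*y - x*y^3 - 2*x*y*z^2 + x^2*z + y^2*z + z^3 + 4*x*y - 3*z
trace(a^-1 b^-1 a b a^-1 b) = trace(b^-1 a b a^-1 b) * trace(a) - trace(b^-1 a b a^-1 b a)   [inverse elimination on a] = -x^2*y^2*z + x^3*y + x*y^3 + 2*x*y*z^2 - x^2*z - y^2*z - z^3 - 3*x*y + 3*z
assemble the triple (trace(r) - 2; trace(r a) - x; trace(r b) - y)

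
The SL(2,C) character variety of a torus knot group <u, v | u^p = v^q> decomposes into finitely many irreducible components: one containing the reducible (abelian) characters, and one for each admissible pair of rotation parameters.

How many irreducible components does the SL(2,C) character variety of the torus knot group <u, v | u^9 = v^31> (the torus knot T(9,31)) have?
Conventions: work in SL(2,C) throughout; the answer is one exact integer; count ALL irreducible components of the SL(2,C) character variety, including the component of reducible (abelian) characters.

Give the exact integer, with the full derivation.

121

In the torus knot group T(9,31), u^9 = v^31 is central, so an irreducible representation sends it to +I or -I (Schur).
On an irreducible component, tr(u) is locked at 2*cos(pi*alpha/9) for some alpha in 1..8, and tr(v) at 2*cos(pi*beta/31) for some beta in 1..30.
The two central values (-1)^alpha I and (-1)^beta I must be the same matrix, so alpha and beta share a parity.
Counting: 4 odd alphas x 15 odd betas + 4 even alphas x 15 even betas = 60 + 60 = 120.
That is 120 components of irreducible characters, and with the reducible (abelian) component the total is 121.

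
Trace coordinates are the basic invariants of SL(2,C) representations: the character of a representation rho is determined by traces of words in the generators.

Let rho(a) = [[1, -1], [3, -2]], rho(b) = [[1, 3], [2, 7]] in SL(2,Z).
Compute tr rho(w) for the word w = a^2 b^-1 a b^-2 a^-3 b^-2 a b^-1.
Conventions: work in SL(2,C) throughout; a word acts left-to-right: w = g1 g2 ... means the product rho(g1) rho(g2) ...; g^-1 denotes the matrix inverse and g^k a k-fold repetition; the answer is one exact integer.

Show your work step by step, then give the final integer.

rho(a) = [[1, -1], [3, -2]]
... * rho(a) = [[1, -1], [3, -2]]  ->  [[-2, 1], [-3, 1]]
... * rho(b^-1) = [[7, -3], [-2, 1]]  ->  [[-16, 7], [-23, 10]]
... * rho(a) = [[1, -1], [3, -2]]  ->  [[5, 2], [7, 3]]
... * rho(b^-1) = [[7, -3], [-2, 1]]  ->  [[31, -13], [43, -18]]
... * rho(b^-1) = [[7, -3], [-2, 1]]  ->  [[243, -106], [337, -147]]
... * rho(a^-1) = [[-2, 1], [-3, 1]]  ->  [[-168, 137], [-233, 190]]
... * rho(a^-1) = [[-2, 1], [-3, 1]]  ->  [[-75, -31], [-104, -43]]
... * rho(a^-1) = [[-2, 1], [-3, 1]]  ->  [[243, -106], [337, -147]]
... * rho(b^-1) = [[7, -3], [-2, 1]]  ->  [[1913, -835], [2653, -1158]]
... * rho(b^-1) = [[7, -3], [-2, 1]]  ->  [[15061, -6574], [20887, -9117]]
... * rho(a) = [[1, -1], [3, -2]]  ->  [[-4661, -1913], [-6464, -2653]]
... * rho(b^-1) = [[7, -3], [-2, 1]]  ->  [[-28801, 12070], [-39942, 16739]]
tr = -28801 + 16739 = -12062

-12062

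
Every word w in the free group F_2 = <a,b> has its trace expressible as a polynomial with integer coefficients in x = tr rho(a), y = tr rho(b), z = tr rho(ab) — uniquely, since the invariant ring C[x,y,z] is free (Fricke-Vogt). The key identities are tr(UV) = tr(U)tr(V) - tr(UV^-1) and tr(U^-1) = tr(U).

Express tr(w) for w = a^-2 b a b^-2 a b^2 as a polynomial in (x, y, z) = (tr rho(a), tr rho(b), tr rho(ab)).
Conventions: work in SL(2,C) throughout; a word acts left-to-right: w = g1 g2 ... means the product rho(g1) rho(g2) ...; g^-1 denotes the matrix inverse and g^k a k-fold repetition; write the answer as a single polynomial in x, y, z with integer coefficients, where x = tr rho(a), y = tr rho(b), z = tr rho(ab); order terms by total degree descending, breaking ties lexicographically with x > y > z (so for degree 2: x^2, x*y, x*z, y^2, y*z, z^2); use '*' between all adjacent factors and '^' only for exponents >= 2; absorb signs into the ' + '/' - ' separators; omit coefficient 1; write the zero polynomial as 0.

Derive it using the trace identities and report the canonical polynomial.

tr(a^2 b) = tr(a) * tr(b a) - tr(b) = x*z - y
tr(a^2) = tr(a) * tr(a) - tr(1) = x^2 - 2
tr(b a^2 b) = tr(b) * tr(a^2 b) - tr(a^2) = x*y*z - x^2 - y^2 + 2
tr(b a^2 b^2) = tr(b) * tr(b a^2 b) - tr(b a^2) = x*y^2*z - x^2*y - y^3 - x*z + 3*y
tr(a b a b) = tr(a b) * tr(a b) - tr(1) = z^2 - 2
tr(b^2 a b a) = tr(b) * tr(a b a b) - tr(a b a) = y*z^2 - x*z - y
tr(a b^2) = tr(b) * tr(a b) - tr(a) = y*z - x
tr(b^2 a b) = tr(b) * tr(a b^2) - tr(a b) = y^2*z - x*y - z
tr(b a^2 b^2 a) = tr(a) * tr(b^2 a b a) - tr(b^2 a b) = x*y*z^2 - x^2*z - y^2*z + z
tr(a^-1 b a^2 b^2) = tr(b a^2 b^2) * tr(a) - tr(b a^2 b^2 a) = x^2*y^2*z - x^3*y - x*y^3 - x*y*z^2 + y^2*z + 3*x*y - z
tr(a b^2 a^-2 b a) = tr(a^-1 b a^2 b^2) * tr(a) - tr(a^-1 b a^2 b^2 a) = x^3*y^2*z - x^4*y - x^2*y^3 - x^2*y*z^2 + 4*x^2*y + y^3 - 3*y
tr(b a b a b^2) = tr(b) * tr(b a b a b) - tr(b a b a) = y^2*z^2 - x*y*z - y^2 - z^2 + 2
tr(a b a b a b) = tr(b a) * tr(b a b a) - tr(b^-1 a^-1) = z^3 - 3*z
tr(a b a b a) = tr(a) * tr(b a b a) - tr(b a b) = x*z^2 - y*z - x
tr(b a b a b^2 a) = tr(b) * tr(a b a b a b) - tr(a b a b a) = y*z^3 - x*z^2 - 2*y*z + x
tr(b a b a b^2 a^-1) = tr(b a b a b^2) * tr(a) - tr(b a b a b^2 a) = x*y^2*z^2 - x^2*y*z - y*z^3 - x*y^2 + 2*y*z + x
tr(a b^2 a^-2 b a b) = tr(b a b a b^2 a^-1) * tr(a) - tr(b a b a b^2) = x^2*y^2*z^2 - x^3*y*z - x*y*z^3 - x^2*y^2 - y^2*z^2 + 3*x*y*z + x^2 + y^2 + z^2 - 2
tr(b^-1 a b^2 a^-2 b a) = tr(a b^2 a^-2 b a) * tr(b) - tr(a b^2 a^-2 b a b) = x^3*y^3*z - x^4*y^2 - x^2*y^4 - 2*x^2*y^2*z^2 + x^3*y*z + x*y*z^3 + 5*x^2*y^2 + y^4 + y^2*z^2 - 3*x*y*z - x^2 - 4*y^2 - z^2 + 2
tr(a^-2 b a b^-2 a b^2) = tr(b^-1 a b^2 a^-2 b a) * tr(b) - tr(b^-1 a b^2 a^-2 b a b) = x^3*y^4*z - x^4*y^3 - x^2*y^5 - 2*x^2*y^3*z^2 + x*y^2*z^3 + x^4*y + 6*x^2*y^3 + x^2*y*z^2 + y^5 + y^3*z^2 - 3*x*y^2*z - 5*x^2*y - 5*y^3 - y*z^2 + 5*y

x^3*y^4*z - x^4*y^3 - x^2*y^5 - 2*x^2*y^3*z^2 + x*y^2*z^3 + x^4*y + 6*x^2*y^3 + x^2*y*z^2 + y^5 + y^3*z^2 - 3*x*y^2*z - 5*x^2*y - 5*y^3 - y*z^2 + 5*y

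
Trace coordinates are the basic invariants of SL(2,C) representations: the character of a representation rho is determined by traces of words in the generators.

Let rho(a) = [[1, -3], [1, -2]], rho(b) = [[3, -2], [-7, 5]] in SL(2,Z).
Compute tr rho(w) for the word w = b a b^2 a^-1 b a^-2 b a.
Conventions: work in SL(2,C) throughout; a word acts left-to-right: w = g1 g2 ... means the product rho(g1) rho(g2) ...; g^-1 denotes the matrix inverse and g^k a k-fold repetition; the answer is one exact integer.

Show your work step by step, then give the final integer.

-272652

rho(b) = [[3, -2], [-7, 5]]
... * rho(a) = [[1, -3], [1, -2]]  ->  [[1, -5], [-2, 11]]
... * rho(b) = [[3, -2], [-7, 5]]  ->  [[38, -27], [-83, 59]]
... * rho(b) = [[3, -2], [-7, 5]]  ->  [[303, -211], [-662, 461]]
... * rho(a^-1) = [[-2, 3], [-1, 1]]  ->  [[-395, 698], [863, -1525]]
... * rho(b) = [[3, -2], [-7, 5]]  ->  [[-6071, 4280], [13264, -9351]]
... * rho(a^-1) = [[-2, 3], [-1, 1]]  ->  [[7862, -13933], [-17177, 30441]]
... * rho(a^-1) = [[-2, 3], [-1, 1]]  ->  [[-1791, 9653], [3913, -21090]]
... * rho(b) = [[3, -2], [-7, 5]]  ->  [[-72944, 51847], [159369, -113276]]
... * rho(a) = [[1, -3], [1, -2]]  ->  [[-21097, 115138], [46093, -251555]]
tr = -21097 + -251555 = -272652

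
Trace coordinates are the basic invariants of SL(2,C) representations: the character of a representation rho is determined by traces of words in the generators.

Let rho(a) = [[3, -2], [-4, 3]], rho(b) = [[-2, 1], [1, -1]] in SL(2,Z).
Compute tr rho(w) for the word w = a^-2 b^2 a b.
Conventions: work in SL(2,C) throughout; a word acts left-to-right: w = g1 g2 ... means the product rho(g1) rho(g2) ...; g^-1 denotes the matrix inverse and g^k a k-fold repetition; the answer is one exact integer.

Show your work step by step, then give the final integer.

rho(a^-1) = [[3, 2], [4, 3]]
... * rho(a^-1) = [[3, 2], [4, 3]]  ->  [[17, 12], [24, 17]]
... * rho(b) = [[-2, 1], [1, -1]]  ->  [[-22, 5], [-31, 7]]
... * rho(b) = [[-2, 1], [1, -1]]  ->  [[49, -27], [69, -38]]
... * rho(a) = [[3, -2], [-4, 3]]  ->  [[255, -179], [359, -252]]
... * rho(b) = [[-2, 1], [1, -1]]  ->  [[-689, 434], [-970, 611]]
tr = -689 + 611 = -78

-78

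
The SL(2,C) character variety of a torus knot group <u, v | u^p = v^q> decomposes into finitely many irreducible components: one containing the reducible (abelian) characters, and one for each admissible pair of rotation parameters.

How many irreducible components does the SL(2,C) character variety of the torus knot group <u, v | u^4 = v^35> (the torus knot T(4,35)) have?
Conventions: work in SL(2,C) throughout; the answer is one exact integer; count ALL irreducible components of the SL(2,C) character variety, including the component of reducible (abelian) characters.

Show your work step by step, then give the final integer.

In the torus knot group T(4,35), u^4 = v^35 is central, so an irreducible representation sends it to +I or -I (Schur).
This locks tr(u) to 2*cos(pi*alpha/4), alpha in 1..3, and tr(v) to 2*cos(pi*beta/35), beta in 1..34, on each component of irreducible characters.
u^4 = (-1)^alpha I and v^35 = (-1)^beta I must agree, so alpha and beta have equal parity.
count pairs: odd alpha (2 choices) x odd beta (17), plus even alpha (1) x even beta (17): 2*17 + 1*17 = 51.
That is 51 components of irreducible characters, and with the reducible (abelian) component the total is 52.

52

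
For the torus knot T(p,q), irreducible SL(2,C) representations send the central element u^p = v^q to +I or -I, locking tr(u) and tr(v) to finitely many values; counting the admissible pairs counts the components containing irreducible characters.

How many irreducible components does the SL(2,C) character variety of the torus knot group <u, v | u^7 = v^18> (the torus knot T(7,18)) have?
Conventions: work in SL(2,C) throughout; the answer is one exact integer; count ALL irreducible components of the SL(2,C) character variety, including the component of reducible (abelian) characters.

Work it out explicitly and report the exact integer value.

For T(7,18): irreducibility forces the central element u^7 = v^18 to one of +I, -I.
So on each irreducible component the traces are pinned: tr(u) = 2*cos(pi*alpha/7) with 1 <= alpha <= 6, tr(v) = 2*cos(pi*beta/18) with 1 <= beta <= 17.
u^7 = (-1)^alpha I and v^18 = (-1)^beta I must agree, so alpha and beta have equal parity.
Enumerate parity-matched pairs: 3*9 odd-odd plus 3*8 even-even gives 51.
That is 51 components of irreducible characters, and with the reducible (abelian) component the total is 52.

52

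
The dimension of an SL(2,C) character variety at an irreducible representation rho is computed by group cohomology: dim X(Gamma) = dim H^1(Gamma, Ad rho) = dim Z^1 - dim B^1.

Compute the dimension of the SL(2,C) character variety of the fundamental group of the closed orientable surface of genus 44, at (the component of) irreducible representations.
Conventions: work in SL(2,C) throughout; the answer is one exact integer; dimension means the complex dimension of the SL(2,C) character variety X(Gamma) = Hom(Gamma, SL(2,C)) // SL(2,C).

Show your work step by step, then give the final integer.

258

The genus-44 surface group: 2g = 88 generators, one relator prod [a_i, b_i].
Unconstrained cocycle data is one sl_2 vector per generator (264 dimensions), cut by the relator condition d_2(z) = 0.
At an irreducible rho, H^2 = coker(d_2) vanishes (Poincare duality: H^2 is dual to H^0 = invariants = 0), so d_2 is surjective onto sl_2 and dim Z^1 = 264 - 3 = 261.
As always at irreducible rho, dim B^1 = 3.
dim H^1 = 261 - 3 = 258 = dim X.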